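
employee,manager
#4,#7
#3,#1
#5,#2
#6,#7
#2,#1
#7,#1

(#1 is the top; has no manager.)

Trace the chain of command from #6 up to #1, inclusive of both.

#6 -> #7 -> #1

#6 reports to #7. #7 reports to #1. #1 is at the top.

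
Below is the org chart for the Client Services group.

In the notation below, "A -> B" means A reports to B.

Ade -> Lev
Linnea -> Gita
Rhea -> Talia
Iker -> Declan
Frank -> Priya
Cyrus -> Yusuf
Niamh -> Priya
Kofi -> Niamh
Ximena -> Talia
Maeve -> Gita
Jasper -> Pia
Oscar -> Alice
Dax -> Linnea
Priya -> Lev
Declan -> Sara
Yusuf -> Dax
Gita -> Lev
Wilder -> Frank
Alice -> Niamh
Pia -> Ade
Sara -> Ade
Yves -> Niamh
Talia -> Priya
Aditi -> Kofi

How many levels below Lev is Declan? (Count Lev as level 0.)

Chain from Declan up to Lev: Declan → Sara → Ade → Lev. That is 3 steps up, so Declan is 3 levels below Lev.

3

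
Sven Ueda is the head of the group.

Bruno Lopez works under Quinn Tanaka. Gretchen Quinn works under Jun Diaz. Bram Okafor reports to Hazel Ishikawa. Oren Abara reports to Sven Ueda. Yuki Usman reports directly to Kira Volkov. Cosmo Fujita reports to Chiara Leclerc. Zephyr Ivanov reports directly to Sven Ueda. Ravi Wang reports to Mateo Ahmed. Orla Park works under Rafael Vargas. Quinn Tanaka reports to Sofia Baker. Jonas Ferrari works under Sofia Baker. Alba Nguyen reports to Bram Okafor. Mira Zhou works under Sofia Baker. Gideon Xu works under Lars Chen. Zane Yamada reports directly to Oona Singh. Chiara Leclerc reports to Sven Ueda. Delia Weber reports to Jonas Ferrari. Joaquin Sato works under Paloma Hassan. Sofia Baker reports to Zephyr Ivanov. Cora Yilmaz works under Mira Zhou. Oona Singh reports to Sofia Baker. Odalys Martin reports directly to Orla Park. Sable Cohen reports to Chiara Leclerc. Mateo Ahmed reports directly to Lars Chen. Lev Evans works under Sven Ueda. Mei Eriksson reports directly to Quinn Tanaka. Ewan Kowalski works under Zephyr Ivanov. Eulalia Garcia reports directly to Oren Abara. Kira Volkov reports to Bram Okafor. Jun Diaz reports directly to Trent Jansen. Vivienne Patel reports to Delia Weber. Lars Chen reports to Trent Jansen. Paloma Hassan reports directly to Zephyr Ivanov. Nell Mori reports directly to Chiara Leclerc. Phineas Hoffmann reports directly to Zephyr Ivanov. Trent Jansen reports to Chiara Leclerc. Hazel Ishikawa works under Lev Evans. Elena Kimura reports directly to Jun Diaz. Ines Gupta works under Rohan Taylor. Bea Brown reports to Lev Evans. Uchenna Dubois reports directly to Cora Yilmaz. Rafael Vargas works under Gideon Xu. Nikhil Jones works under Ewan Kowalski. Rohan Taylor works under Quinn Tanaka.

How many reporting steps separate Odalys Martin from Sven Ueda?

Chain from Odalys Martin up to Sven Ueda: Odalys Martin → Orla Park → Rafael Vargas → Gideon Xu → Lars Chen → Trent Jansen → Chiara Leclerc → Sven Ueda. That is 7 steps up, so Odalys Martin is 7 levels below Sven Ueda.

7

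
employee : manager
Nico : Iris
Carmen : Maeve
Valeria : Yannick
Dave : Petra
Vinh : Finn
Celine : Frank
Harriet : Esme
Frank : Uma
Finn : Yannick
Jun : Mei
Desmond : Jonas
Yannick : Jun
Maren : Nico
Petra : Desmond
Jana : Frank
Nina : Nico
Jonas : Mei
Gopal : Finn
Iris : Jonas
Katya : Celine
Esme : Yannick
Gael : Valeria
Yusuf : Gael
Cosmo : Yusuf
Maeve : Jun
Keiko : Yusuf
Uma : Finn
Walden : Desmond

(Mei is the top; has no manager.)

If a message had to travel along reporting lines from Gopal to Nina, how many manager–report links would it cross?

Gopal is 4 levels below Mei, and Nina is 4 levels below Mei (their lowest common manager). The shortest path runs up from Gopal to Mei and back down to Nina: 4 + 4 = 8 links.

8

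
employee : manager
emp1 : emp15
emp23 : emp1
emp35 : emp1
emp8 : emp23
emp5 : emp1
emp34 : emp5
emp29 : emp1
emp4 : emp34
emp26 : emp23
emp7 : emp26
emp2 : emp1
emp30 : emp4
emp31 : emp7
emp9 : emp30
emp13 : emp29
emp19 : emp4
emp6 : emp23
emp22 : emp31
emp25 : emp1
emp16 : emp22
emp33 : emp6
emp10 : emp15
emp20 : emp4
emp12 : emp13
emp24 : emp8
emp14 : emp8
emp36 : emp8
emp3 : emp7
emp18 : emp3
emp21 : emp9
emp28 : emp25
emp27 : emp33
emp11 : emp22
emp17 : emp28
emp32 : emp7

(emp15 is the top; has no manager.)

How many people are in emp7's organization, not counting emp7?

emp7 directly manages emp31, emp3, emp32. Under emp31: emp22, emp11, emp16 (3). Under emp3: emp18 (1). emp32 has no reports. So emp7's organization is 3 direct reports plus everyone under them: 4 + 2 + 1 = 7.

7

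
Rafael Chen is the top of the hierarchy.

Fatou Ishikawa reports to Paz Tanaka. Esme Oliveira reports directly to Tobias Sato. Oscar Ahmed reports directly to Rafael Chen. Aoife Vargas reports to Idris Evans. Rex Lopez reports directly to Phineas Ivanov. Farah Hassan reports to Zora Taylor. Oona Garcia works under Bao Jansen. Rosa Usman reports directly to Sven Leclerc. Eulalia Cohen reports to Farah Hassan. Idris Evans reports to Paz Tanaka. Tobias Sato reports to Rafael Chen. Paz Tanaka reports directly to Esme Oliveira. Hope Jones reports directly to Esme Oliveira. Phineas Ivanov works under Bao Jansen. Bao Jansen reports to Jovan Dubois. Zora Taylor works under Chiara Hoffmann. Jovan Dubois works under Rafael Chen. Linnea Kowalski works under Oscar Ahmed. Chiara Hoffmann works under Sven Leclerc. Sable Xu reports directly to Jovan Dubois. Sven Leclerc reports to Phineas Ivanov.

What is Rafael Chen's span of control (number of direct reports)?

3

Rafael Chen directly manages Jovan Dubois, Oscar Ahmed, Tobias Sato. That is 3 direct reports.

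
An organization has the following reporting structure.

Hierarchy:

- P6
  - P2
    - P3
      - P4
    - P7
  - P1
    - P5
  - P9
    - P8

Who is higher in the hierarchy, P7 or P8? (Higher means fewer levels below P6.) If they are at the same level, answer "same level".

Both P7 and P8 are 2 levels below P6.

same level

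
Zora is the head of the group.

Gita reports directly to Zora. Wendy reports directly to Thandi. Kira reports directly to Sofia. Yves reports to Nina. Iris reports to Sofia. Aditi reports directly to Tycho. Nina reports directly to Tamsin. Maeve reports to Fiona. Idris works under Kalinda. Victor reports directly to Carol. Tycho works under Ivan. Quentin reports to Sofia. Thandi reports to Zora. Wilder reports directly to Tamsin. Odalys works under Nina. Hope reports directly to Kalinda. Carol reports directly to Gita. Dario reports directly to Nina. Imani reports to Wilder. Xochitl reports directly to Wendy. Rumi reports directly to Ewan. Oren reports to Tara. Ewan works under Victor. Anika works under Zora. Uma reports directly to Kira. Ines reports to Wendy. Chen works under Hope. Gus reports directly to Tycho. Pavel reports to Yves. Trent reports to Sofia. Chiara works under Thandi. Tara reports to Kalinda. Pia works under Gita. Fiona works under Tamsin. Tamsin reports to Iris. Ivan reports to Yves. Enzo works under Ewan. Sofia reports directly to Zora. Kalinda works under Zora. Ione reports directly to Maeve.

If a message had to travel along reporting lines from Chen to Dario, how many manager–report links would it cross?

Chen is 3 levels below Zora, and Dario is 5 levels below Zora (their lowest common manager). The shortest path runs up from Chen to Zora and back down to Dario: 3 + 5 = 8 links.

8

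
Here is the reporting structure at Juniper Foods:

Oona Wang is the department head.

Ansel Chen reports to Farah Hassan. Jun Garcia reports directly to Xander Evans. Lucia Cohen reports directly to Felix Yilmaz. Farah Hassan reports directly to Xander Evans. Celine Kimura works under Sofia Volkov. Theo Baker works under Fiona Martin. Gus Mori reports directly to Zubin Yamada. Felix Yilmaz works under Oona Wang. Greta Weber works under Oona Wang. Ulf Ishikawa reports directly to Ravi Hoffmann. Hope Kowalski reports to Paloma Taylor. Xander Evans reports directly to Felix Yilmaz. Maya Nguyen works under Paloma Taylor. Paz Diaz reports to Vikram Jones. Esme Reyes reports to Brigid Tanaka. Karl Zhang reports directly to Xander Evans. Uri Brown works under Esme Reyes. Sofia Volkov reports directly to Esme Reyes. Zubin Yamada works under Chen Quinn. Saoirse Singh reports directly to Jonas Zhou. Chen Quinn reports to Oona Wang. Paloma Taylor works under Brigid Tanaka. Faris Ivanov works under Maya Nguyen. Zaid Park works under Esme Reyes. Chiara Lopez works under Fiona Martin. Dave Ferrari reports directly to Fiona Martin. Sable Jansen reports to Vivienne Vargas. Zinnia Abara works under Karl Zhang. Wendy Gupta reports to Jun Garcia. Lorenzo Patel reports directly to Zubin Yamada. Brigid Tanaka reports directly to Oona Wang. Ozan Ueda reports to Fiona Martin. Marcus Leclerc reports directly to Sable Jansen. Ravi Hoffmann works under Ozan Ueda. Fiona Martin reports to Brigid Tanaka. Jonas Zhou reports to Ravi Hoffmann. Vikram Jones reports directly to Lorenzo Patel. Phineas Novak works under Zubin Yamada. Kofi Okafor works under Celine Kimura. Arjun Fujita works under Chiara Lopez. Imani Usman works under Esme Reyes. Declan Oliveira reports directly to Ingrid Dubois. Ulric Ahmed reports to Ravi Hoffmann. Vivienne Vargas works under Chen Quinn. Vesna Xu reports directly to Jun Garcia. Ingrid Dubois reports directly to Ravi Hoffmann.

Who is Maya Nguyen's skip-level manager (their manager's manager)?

Maya Nguyen reports to Paloma Taylor, and Paloma Taylor reports to Brigid Tanaka. So Maya Nguyen's skip-level manager is Brigid Tanaka.

Brigid Tanaka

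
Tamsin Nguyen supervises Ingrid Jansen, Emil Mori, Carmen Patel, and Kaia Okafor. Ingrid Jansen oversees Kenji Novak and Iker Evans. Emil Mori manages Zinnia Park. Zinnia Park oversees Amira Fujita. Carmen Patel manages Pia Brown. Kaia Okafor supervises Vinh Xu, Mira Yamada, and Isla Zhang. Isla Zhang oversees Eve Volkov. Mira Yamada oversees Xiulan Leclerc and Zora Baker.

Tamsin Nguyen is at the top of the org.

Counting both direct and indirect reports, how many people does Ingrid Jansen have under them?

2

Ingrid Jansen directly manages Kenji Novak, Iker Evans. Kenji Novak has no reports. Iker Evans has no reports. So Ingrid Jansen's organization is 2 direct reports plus everyone under them: 1 + 1 = 2.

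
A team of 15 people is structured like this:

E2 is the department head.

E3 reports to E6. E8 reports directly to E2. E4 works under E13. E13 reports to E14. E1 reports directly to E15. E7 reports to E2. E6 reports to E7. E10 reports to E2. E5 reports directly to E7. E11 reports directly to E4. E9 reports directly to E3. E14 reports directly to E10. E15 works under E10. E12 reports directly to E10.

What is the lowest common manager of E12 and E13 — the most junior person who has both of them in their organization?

E12's chain of managers is E10, E2. E13's chain of managers is E14, E10, E2. The first manager that appears in both chains is E10.

E10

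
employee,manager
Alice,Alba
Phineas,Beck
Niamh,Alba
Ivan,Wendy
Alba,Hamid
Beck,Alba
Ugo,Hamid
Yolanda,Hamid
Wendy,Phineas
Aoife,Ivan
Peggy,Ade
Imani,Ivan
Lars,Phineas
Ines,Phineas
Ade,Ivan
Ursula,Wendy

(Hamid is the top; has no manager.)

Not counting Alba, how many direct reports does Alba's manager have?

Alba reports to Hamid. Hamid's other direct reports are Ugo, Yolanda — 2 peers.

2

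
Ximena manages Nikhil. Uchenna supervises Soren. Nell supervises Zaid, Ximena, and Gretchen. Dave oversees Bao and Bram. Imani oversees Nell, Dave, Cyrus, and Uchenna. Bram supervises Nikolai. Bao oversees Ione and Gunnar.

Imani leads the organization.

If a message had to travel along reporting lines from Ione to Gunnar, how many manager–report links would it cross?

Ione is 1 level below Bao, and Gunnar is 1 level below Bao (their lowest common manager). The shortest path runs up from Ione to Bao and back down to Gunnar: 1 + 1 = 2 links.

2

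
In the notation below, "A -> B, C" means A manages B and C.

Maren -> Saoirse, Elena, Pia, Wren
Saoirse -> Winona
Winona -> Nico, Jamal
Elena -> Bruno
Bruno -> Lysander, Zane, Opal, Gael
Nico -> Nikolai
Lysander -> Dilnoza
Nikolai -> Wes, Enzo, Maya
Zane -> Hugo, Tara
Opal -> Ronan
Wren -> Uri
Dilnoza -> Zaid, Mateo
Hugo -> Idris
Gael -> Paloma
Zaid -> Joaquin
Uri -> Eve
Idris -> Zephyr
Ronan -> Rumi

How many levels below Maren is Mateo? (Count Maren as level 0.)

5

Chain from Mateo up to Maren: Mateo → Dilnoza → Lysander → Bruno → Elena → Maren. That is 5 steps up, so Mateo is 5 levels below Maren.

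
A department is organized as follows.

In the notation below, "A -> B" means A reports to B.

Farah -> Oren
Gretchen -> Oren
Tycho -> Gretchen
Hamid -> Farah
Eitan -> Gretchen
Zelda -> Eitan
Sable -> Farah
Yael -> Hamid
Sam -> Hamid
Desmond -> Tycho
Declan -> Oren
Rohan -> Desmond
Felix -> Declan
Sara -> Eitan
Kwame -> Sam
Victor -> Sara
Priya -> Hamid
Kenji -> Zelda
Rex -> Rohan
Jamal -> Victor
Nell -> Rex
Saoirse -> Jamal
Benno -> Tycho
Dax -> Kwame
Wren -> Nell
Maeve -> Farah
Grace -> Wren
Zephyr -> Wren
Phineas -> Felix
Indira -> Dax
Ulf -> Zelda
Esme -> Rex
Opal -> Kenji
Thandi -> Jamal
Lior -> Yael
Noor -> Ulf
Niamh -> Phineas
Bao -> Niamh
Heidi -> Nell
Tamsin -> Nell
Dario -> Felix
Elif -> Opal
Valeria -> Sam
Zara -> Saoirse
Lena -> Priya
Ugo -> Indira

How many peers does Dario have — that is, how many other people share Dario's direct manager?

Dario reports to Felix. Felix's other direct reports are Phineas — 1 peer.

1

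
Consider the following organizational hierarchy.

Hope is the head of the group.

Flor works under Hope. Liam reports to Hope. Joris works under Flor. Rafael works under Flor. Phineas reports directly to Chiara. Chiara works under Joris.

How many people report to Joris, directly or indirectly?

2

Joris directly manages Chiara. Under Chiara: Phineas (1). That's 2 in total.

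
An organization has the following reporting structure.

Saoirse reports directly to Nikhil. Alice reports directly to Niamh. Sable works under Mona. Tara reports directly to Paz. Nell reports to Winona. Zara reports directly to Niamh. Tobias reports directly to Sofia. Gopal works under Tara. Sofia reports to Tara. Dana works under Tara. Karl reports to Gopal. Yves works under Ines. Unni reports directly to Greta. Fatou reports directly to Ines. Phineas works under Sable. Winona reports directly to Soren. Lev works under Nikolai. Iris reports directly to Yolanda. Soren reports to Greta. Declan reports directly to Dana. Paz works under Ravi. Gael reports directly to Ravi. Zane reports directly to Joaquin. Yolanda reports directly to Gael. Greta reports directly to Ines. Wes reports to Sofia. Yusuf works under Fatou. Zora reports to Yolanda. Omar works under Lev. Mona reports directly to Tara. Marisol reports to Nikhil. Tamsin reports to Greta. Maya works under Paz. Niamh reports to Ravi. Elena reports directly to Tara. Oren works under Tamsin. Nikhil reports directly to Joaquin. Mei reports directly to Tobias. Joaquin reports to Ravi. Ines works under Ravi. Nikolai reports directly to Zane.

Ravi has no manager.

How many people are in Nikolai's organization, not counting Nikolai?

Nikolai directly manages Lev. Under Lev: Omar (1). That's 2 in total.

2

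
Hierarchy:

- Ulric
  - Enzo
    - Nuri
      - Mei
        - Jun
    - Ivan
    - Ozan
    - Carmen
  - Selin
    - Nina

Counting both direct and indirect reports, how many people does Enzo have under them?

Enzo directly manages Nuri, Ivan, Ozan, Carmen. Under Nuri: Mei, Jun (2). Ivan has no reports. Ozan has no reports. Carmen has no reports. So Enzo's organization is 4 direct reports plus everyone under them: 3 + 1 + 1 + 1 = 6.

6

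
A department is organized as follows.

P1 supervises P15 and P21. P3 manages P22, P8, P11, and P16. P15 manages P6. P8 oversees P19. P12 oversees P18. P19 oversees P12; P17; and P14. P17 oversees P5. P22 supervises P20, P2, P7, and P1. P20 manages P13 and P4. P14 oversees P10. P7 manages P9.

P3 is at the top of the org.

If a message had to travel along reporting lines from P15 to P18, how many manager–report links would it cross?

P15 is 3 levels below P3, and P18 is 4 levels below P3 (their lowest common manager). The shortest path runs up from P15 to P3 and back down to P18: 3 + 4 = 7 links.

7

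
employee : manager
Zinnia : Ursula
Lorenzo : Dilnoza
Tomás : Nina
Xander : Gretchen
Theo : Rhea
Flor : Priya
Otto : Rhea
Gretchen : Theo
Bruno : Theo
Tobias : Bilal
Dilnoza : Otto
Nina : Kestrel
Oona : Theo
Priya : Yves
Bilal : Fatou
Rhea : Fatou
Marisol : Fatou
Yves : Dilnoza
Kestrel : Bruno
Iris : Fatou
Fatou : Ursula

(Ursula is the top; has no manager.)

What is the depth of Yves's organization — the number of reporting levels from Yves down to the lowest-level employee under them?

2

The longest chain under Yves runs Yves → Priya → Flor, which is 2 levels below Yves.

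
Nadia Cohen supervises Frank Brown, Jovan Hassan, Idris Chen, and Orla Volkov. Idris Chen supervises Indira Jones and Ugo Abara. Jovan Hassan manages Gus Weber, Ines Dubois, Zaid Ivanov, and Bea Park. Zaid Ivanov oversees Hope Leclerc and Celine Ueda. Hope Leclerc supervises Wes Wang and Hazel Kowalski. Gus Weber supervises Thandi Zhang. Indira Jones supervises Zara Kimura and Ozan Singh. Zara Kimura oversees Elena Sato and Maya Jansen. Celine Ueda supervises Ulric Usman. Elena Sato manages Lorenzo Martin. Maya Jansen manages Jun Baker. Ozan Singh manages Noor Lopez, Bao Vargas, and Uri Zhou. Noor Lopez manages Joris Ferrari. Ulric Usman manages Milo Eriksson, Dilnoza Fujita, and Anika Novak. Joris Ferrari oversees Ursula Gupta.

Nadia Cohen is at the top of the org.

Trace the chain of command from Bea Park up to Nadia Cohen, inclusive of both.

Bea Park -> Jovan Hassan -> Nadia Cohen

Bea Park reports to Jovan Hassan. Jovan Hassan reports to Nadia Cohen. Nadia Cohen is at the top.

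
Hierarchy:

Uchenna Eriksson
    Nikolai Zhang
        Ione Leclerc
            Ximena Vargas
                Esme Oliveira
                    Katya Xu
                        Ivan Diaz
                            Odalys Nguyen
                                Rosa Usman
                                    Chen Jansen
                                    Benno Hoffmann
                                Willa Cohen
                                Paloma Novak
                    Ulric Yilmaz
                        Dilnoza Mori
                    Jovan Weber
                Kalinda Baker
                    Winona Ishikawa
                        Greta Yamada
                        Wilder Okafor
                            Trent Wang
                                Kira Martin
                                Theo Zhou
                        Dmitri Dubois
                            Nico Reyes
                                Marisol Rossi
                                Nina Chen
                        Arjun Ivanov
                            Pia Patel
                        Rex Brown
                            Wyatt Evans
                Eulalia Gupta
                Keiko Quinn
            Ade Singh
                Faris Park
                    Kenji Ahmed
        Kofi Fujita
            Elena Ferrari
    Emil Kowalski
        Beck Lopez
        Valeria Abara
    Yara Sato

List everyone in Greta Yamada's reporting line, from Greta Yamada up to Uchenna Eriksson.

Greta Yamada reports to Winona Ishikawa. Winona Ishikawa reports to Kalinda Baker. Kalinda Baker reports to Ximena Vargas. Ximena Vargas reports to Ione Leclerc. Ione Leclerc reports to Nikolai Zhang. Nikolai Zhang reports to Uchenna Eriksson. Uchenna Eriksson is at the top.

Greta Yamada -> Winona Ishikawa -> Kalinda Baker -> Ximena Vargas -> Ione Leclerc -> Nikolai Zhang -> Uchenna Eriksson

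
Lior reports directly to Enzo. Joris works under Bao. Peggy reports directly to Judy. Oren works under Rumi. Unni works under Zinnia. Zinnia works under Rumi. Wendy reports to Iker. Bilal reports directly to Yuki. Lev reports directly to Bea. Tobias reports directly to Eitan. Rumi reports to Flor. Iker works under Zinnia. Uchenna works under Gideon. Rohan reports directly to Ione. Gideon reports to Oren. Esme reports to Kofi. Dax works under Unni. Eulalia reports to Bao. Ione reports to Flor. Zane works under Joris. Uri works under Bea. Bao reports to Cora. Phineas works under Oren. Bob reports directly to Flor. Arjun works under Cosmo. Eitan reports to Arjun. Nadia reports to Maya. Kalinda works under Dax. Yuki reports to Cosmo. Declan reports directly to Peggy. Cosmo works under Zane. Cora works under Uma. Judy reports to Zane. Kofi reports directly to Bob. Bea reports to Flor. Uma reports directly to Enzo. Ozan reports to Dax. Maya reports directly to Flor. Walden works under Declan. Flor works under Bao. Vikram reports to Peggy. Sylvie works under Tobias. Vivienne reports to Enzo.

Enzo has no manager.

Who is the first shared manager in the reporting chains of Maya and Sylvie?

Maya's chain of managers is Flor, Bao, Cora, Uma, Enzo. Sylvie's chain of managers is Tobias, Eitan, Arjun, Cosmo, Zane, Joris, Bao, Cora, Uma, Enzo. The first manager that appears in both chains is Bao.

Bao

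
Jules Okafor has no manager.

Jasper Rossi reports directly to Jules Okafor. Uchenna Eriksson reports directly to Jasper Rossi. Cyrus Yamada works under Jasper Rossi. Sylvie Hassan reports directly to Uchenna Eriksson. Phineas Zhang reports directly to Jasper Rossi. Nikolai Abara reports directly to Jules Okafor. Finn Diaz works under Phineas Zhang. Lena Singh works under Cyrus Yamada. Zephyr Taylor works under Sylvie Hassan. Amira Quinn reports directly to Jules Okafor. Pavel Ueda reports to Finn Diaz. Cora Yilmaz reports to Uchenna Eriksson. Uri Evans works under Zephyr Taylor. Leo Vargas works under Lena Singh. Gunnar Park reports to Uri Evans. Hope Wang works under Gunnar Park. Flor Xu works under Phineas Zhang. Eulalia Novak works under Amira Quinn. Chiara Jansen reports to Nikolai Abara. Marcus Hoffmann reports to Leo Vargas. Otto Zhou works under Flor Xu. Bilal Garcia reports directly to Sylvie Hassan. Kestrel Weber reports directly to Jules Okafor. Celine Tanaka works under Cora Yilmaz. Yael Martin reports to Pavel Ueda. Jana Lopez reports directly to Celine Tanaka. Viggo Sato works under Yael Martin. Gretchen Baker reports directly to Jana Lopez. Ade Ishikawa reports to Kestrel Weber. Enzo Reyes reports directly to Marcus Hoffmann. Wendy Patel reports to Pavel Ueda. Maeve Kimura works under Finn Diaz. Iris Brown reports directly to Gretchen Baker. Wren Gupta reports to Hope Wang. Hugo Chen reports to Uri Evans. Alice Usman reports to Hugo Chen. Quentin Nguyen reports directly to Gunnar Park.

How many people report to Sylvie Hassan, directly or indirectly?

Sylvie Hassan directly manages Zephyr Taylor, Bilal Garcia. Under Zephyr Taylor: Uri Evans, Hugo Chen, Alice Usman, Gunnar Park, Quentin Nguyen, Hope Wang, Wren Gupta (7). Bilal Garcia has no reports. So Sylvie Hassan's organization is 2 direct reports plus everyone under them: 8 + 1 = 9.

9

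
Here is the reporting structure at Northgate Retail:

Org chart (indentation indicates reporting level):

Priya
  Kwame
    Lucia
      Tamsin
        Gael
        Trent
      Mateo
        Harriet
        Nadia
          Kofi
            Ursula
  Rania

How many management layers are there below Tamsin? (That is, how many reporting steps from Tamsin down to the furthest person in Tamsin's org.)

The longest chain under Tamsin runs Tamsin → Trent, which is 1 level below Tamsin.

1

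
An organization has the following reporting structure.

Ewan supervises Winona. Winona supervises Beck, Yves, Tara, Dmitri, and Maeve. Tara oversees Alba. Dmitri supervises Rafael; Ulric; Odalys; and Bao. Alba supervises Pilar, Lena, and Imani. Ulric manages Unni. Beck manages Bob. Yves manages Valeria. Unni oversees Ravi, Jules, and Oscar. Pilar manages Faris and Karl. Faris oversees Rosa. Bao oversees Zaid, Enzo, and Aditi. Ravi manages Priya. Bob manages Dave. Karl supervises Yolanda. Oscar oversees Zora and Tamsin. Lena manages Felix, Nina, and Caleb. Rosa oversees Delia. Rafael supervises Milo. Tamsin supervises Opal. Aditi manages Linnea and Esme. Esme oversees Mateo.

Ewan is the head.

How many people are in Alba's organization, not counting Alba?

Alba directly manages Pilar, Lena, Imani. Under Pilar: Karl, Yolanda, Faris, Rosa, Delia (5). Under Lena: Caleb, Nina, Felix (3). Imani has no reports. So Alba's organization is 3 direct reports plus everyone under them: 6 + 4 + 1 = 11.

11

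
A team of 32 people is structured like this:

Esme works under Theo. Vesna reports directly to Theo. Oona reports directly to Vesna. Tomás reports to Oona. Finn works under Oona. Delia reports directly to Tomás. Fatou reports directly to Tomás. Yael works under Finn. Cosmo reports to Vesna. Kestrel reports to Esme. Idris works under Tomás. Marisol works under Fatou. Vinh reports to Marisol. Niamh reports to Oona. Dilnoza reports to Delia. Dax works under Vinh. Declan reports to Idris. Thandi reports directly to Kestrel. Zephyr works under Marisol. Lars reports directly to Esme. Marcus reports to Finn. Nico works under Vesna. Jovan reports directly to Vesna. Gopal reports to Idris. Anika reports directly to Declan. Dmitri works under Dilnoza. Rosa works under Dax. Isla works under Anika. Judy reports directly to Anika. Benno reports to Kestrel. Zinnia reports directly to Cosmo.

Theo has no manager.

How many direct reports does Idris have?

2

Idris directly manages Declan, Gopal. That is 2 direct reports.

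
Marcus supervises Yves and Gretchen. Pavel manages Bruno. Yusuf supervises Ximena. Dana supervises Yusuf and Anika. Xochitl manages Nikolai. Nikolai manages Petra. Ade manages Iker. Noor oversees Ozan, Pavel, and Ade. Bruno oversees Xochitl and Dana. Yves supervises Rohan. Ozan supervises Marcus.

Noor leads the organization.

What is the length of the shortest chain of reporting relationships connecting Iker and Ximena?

7

Iker is 2 levels below Noor, and Ximena is 5 levels below Noor (their lowest common manager). The shortest path runs up from Iker to Noor and back down to Ximena: 2 + 5 = 7 links.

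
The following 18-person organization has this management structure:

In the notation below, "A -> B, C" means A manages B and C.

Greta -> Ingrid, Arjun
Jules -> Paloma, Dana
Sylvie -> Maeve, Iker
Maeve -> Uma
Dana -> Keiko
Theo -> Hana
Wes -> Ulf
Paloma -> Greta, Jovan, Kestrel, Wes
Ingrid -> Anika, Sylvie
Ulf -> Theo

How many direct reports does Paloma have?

4

Paloma directly manages Greta, Jovan, Kestrel, Wes. That is 4 direct reports.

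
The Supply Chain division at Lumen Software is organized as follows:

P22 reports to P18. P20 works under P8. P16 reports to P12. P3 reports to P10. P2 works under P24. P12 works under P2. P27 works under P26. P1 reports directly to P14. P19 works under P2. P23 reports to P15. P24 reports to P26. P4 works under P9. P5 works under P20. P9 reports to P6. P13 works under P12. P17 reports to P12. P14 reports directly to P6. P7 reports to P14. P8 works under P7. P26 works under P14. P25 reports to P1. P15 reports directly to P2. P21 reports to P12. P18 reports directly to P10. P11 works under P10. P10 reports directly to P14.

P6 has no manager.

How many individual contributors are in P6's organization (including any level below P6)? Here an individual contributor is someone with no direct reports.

13

The people in P6's organization with no one reporting to them are P4, P25, P5, P3, P11, P22, P27, P19, P23, P17, P21, P16, P13. That is 13.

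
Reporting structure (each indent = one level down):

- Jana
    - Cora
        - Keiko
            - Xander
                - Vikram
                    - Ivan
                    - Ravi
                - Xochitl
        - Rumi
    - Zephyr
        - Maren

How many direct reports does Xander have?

2

Xander directly manages Vikram, Xochitl. That is 2 direct reports.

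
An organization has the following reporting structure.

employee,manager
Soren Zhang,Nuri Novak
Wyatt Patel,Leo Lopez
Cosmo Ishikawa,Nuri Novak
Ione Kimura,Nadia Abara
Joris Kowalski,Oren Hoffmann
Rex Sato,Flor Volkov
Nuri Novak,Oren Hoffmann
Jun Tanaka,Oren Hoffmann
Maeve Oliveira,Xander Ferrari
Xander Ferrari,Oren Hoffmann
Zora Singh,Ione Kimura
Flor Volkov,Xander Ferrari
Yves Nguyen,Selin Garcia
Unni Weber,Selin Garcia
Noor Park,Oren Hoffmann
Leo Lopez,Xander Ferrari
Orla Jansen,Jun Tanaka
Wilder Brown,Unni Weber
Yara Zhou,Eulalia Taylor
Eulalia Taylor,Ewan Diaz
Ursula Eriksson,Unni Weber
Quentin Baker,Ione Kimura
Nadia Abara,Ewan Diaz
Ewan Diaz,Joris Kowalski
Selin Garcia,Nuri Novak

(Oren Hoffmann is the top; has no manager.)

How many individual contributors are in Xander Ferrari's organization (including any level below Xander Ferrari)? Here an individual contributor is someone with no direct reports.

The people in Xander Ferrari's organization with no one reporting to them are Wyatt Patel, Maeve Oliveira, Rex Sato. That is 3.

3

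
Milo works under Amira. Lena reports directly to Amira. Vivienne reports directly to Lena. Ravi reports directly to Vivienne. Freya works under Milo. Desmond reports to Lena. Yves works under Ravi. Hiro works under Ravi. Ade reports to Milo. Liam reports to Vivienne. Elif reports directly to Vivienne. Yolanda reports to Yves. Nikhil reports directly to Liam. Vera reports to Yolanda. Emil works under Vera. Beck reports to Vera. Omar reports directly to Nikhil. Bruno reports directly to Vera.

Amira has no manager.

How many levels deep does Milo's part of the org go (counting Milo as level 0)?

The longest chain under Milo runs Milo → Ade, which is 1 level below Milo.

1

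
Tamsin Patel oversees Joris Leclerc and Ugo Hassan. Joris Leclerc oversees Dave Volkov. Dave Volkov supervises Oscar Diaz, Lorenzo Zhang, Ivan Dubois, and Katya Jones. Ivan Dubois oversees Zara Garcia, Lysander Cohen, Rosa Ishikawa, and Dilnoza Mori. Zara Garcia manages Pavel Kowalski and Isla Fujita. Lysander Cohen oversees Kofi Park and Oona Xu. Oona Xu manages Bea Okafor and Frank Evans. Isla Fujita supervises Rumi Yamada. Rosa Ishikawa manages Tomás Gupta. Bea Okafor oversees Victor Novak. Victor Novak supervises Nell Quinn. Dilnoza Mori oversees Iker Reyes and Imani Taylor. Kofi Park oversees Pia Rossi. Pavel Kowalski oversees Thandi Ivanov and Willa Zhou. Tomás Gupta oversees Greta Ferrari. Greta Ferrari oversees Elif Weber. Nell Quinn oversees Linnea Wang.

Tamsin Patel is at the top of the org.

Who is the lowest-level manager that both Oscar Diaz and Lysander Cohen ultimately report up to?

Dave Volkov

Oscar Diaz's chain of managers is Dave Volkov, Joris Leclerc, Tamsin Patel. Lysander Cohen's chain of managers is Ivan Dubois, Dave Volkov, Joris Leclerc, Tamsin Patel. The first manager that appears in both chains is Dave Volkov.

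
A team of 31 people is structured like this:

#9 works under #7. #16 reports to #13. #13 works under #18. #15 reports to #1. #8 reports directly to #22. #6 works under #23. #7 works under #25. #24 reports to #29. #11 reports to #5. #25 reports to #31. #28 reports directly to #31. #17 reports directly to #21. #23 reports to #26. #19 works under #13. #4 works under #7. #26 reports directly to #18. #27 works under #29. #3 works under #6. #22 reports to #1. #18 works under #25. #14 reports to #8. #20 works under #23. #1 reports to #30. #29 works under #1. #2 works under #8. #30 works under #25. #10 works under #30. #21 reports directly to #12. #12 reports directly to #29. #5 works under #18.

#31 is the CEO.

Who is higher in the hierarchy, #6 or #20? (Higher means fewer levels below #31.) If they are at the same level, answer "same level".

same level

Both #6 and #20 are 5 levels below #31.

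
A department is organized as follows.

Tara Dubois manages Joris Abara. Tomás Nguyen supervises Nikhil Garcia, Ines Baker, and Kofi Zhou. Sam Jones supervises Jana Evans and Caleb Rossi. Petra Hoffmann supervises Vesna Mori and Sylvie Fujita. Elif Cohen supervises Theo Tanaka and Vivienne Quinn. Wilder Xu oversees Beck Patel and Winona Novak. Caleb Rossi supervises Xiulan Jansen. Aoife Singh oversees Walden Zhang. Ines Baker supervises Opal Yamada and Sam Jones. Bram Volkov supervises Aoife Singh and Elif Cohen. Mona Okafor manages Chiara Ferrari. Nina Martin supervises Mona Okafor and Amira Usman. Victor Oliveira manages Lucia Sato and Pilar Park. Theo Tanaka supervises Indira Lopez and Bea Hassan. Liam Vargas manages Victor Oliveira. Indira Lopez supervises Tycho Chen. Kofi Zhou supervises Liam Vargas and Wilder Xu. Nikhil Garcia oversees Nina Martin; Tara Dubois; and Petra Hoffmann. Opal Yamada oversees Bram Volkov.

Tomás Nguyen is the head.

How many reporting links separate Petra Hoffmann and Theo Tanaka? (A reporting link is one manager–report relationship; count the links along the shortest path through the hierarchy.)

7

Petra Hoffmann is 2 levels below Tomás Nguyen, and Theo Tanaka is 5 levels below Tomás Nguyen (their lowest common manager). The shortest path runs up from Petra Hoffmann to Tomás Nguyen and back down to Theo Tanaka: 2 + 5 = 7 links.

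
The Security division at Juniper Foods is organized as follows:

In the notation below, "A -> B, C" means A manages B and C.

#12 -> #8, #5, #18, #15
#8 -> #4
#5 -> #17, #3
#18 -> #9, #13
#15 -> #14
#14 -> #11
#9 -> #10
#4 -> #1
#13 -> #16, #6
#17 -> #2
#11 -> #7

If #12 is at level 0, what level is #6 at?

Chain from #6 up to #12: #6 → #13 → #18 → #12. That is 3 steps up, so #6 is 3 levels below #12.

3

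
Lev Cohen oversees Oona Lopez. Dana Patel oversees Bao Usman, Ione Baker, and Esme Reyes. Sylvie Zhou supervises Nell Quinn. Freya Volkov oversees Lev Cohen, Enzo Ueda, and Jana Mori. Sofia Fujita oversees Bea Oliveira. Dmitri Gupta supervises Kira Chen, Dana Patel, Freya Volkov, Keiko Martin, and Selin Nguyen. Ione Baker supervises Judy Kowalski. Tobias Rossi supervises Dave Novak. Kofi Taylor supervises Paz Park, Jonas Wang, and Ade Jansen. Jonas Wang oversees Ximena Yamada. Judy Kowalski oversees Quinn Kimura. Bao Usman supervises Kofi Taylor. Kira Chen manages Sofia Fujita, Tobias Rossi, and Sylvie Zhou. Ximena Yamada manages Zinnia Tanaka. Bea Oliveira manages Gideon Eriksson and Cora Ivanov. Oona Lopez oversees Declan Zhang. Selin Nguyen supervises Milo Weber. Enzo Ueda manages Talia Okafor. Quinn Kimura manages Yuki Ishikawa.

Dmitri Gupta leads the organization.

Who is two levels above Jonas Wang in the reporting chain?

Jonas Wang reports to Kofi Taylor, and Kofi Taylor reports to Bao Usman. So Jonas Wang's skip-level manager is Bao Usman.

Bao Usman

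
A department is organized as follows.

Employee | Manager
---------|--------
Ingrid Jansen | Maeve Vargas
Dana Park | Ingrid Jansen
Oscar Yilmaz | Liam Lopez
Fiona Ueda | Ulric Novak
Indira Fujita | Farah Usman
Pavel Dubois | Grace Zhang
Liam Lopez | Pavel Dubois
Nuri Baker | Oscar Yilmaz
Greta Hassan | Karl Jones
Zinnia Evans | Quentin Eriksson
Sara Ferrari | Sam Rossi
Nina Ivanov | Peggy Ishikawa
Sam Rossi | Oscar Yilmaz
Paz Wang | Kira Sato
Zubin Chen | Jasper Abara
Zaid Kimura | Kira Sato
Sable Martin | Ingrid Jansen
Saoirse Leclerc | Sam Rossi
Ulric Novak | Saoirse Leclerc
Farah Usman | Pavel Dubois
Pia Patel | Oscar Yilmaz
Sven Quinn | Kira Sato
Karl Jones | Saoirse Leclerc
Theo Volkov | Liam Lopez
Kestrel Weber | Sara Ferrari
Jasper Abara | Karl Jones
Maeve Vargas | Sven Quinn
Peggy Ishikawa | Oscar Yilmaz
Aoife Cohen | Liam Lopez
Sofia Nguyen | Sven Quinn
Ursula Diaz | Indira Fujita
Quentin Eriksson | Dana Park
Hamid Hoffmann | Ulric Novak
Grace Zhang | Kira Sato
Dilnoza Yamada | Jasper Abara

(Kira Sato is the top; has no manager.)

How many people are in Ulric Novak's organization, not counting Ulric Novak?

Ulric Novak directly manages Fiona Ueda, Hamid Hoffmann. Fiona Ueda has no reports. Hamid Hoffmann has no reports. So Ulric Novak's organization is 2 direct reports plus everyone under them: 1 + 1 = 2.

2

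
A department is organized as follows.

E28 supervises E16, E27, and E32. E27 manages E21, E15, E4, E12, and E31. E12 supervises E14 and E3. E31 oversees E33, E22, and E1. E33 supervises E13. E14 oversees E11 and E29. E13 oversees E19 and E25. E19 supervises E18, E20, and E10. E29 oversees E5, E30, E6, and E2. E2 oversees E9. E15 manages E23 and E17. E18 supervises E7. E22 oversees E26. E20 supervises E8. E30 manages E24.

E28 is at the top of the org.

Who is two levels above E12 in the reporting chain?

E12 reports to E27, and E27 reports to E28. So E12's skip-level manager is E28.

E28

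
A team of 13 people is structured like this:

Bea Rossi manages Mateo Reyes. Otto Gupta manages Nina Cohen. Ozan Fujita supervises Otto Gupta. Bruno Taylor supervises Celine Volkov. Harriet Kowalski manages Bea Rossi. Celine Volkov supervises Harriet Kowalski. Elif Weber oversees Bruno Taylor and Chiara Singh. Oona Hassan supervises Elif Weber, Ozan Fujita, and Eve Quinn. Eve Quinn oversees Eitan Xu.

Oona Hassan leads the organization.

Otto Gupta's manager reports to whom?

Oona Hassan

Otto Gupta reports to Ozan Fujita, and Ozan Fujita reports to Oona Hassan. So Otto Gupta's skip-level manager is Oona Hassan.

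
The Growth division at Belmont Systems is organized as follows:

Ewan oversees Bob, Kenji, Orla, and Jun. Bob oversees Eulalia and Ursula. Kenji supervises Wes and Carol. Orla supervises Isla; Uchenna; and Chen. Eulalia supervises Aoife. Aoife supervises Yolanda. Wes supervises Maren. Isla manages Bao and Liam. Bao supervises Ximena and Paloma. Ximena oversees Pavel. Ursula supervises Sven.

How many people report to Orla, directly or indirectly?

Orla directly manages Isla, Uchenna, Chen. Under Isla: Liam, Bao, Paloma, Ximena, Pavel (5). Uchenna has no reports. Chen has no reports. So Orla's organization is 3 direct reports plus everyone under them: 6 + 1 + 1 = 8.

8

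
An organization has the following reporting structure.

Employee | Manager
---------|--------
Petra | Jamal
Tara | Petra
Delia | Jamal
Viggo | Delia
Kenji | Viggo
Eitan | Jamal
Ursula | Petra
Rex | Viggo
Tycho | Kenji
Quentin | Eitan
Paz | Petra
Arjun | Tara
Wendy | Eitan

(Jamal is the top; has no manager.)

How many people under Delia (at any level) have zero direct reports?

The people in Delia's organization with no one reporting to them are Rex, Tycho. That is 2.

2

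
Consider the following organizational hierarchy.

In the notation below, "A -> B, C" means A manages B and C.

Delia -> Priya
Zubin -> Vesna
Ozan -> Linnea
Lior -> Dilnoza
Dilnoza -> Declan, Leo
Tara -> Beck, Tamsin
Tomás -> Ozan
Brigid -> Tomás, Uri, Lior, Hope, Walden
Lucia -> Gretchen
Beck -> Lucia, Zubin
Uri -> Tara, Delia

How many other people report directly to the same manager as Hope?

Hope reports to Brigid. Brigid's other direct reports are Tomás, Uri, Lior, Walden — 4 peers.

4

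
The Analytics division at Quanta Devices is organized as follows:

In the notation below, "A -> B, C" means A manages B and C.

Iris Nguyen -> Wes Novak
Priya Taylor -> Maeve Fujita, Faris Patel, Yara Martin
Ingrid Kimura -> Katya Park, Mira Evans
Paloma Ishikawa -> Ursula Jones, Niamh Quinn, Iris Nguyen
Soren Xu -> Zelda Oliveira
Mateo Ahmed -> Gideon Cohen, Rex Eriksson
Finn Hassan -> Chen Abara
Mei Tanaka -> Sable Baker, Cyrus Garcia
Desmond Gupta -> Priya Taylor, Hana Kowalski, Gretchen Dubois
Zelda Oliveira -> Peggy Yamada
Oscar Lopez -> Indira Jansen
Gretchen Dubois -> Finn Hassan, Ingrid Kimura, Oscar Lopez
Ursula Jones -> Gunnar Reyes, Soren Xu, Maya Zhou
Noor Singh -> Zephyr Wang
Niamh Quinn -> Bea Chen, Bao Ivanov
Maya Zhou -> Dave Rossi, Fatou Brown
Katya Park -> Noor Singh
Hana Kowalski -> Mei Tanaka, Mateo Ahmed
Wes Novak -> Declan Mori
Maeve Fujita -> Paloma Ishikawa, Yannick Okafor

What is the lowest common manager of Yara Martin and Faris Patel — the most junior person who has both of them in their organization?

Yara Martin's chain of managers is Priya Taylor, Desmond Gupta. Faris Patel's chain of managers is Priya Taylor, Desmond Gupta. The first manager that appears in both chains is Priya Taylor.

Priya Taylor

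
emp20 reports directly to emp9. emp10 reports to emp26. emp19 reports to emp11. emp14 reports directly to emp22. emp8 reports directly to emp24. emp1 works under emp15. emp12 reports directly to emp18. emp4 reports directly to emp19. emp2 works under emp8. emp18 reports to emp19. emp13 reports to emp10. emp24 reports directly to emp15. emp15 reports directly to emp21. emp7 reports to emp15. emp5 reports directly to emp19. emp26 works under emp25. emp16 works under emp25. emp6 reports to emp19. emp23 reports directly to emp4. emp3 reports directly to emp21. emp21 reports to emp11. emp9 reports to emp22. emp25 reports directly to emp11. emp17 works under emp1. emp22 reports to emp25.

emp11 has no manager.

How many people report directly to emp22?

2

emp22 directly manages emp9, emp14. That is 2 direct reports.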